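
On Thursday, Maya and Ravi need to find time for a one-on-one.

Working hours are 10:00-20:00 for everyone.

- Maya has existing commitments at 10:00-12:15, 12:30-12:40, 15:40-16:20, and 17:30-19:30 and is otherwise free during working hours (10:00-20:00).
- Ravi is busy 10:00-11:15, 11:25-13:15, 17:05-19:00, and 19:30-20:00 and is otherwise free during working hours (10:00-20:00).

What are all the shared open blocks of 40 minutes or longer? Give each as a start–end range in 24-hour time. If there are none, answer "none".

13:15–15:40, 16:20–17:05

Maya free within 10:00–20:00: 12:15–12:30, 12:40–15:40, 16:20–17:30, 19:30–20:00.
Ravi free within 10:00–20:00: 11:15–11:25, 13:15–17:05, 19:00–19:30.
Maya ∩ Ravi: 13:15–15:40, 16:20–17:05.
Windows ≥ 40 min: 13:15–15:40, 16:20–17:05.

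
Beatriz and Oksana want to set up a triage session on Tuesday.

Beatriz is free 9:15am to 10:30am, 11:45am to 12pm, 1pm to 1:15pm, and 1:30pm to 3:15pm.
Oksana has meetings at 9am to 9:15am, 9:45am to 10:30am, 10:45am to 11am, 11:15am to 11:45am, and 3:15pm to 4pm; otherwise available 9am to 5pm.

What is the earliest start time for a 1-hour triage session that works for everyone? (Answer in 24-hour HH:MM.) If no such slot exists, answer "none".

Oksana free within 09:00–17:00: 09:15–09:45, 10:30–10:45, 11:00–11:15, 11:45–15:15, 16:00–17:00.
Beatriz ∩ Oksana: 09:15–09:45, 11:45–12:00, 13:00–13:15, 13:30–15:15.
Windows ≥ 60 min: 13:30–15:15.
Earliest such window starts at 13:30.

13:30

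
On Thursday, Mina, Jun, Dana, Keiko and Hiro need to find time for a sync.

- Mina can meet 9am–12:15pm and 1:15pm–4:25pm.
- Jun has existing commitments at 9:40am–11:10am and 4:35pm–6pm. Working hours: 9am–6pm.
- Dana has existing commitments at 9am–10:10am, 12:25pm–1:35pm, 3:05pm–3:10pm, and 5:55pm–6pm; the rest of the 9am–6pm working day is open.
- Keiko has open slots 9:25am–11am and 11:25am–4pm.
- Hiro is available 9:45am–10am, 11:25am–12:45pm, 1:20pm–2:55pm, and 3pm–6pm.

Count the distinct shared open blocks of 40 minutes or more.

Jun free within 09:00–18:00: 09:00–09:40, 11:10–16:35.
Dana free within 09:00–18:00: 10:10–12:25, 13:35–15:05, 15:10–17:55.
Mina ∩ Jun: 09:00–09:40, 11:10–12:15, 13:15–16:25.
Mina ∩ Jun ∩ Dana: 11:10–12:15, 13:35–15:05, 15:10–16:25.
Mina ∩ Jun ∩ Dana ∩ Keiko: 11:25–12:15, 13:35–15:05, 15:10–16:00.
Mina ∩ Jun ∩ Dana ∩ Keiko ∩ Hiro: 11:25–12:15, 13:35–14:55, 15:00–15:05, 15:10–16:00.
Windows ≥ 40 min: 11:25–12:15, 13:35–14:55, 15:10–16:00.
That's 3 windows.

3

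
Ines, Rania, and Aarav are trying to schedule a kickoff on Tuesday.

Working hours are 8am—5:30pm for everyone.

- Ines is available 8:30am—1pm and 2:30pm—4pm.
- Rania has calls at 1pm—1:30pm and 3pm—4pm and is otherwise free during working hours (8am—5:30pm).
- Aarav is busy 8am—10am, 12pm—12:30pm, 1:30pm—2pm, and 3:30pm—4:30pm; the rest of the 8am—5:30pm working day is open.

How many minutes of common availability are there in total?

Rania free within 08:00–17:30: 08:00–13:00, 13:30–15:00, 16:00–17:30.
Aarav free within 08:00–17:30: 10:00–12:00, 12:30–13:30, 14:00–15:30, 16:30–17:30.
Ines ∩ Rania: 08:30–13:00, 14:30–15:00.
Ines ∩ Rania ∩ Aarav: 10:00–12:00, 12:30–13:00, 14:30–15:00.
Total common minutes: 120 + 30 + 30 = 180.

180 minutes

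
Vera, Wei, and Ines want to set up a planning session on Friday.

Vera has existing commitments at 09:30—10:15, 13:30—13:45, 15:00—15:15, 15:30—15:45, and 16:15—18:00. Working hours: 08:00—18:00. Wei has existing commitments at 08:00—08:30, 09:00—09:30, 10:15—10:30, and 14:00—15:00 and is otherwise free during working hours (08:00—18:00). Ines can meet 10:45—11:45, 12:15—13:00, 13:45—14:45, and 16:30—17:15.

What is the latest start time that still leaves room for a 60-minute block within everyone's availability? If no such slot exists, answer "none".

Vera free within 08:00–18:00: 08:00–09:30, 10:15–13:30, 13:45–15:00, 15:15–15:30, 15:45–16:15.
Wei free within 08:00–18:00: 08:30–09:00, 09:30–10:15, 10:30–14:00, 15:00–18:00.
Vera ∩ Wei: 08:30–09:00, 10:30–13:30, 13:45–14:00, 15:15–15:30, 15:45–16:15.
Vera ∩ Wei ∩ Ines: 10:45–11:45, 12:15–13:00, 13:45–14:00.
Windows ≥ 60 min: 10:45–11:45.
Latest start in the last window 10:45–11:45 is 11:45 − 60 min = 10:45.

10:45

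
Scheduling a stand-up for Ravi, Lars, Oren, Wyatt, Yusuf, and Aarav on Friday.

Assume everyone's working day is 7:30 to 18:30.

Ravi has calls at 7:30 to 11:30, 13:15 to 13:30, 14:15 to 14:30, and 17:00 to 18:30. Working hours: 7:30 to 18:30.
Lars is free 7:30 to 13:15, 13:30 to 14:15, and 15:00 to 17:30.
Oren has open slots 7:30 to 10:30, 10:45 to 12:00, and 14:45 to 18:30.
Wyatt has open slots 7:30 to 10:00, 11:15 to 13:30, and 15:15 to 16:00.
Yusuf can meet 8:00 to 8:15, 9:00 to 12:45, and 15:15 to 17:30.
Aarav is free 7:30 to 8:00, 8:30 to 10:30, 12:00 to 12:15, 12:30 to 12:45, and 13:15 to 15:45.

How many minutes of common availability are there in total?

Ravi free within 07:30–18:30: 11:30–13:15, 13:30–14:15, 14:30–17:00.
Ravi ∩ Lars: 11:30–13:15, 13:30–14:15, 15:00–17:00.
Ravi ∩ Lars ∩ Oren: 11:30–12:00, 15:00–17:00.
Ravi ∩ Lars ∩ Oren ∩ Wyatt: 11:30–12:00, 15:15–16:00.
Ravi ∩ Lars ∩ Oren ∩ Wyatt ∩ Yusuf: 11:30–12:00, 15:15–16:00.
Ravi ∩ Lars ∩ Oren ∩ Wyatt ∩ Yusuf ∩ Aarav: 15:15–15:45.
Total common minutes: 30.

30 minutes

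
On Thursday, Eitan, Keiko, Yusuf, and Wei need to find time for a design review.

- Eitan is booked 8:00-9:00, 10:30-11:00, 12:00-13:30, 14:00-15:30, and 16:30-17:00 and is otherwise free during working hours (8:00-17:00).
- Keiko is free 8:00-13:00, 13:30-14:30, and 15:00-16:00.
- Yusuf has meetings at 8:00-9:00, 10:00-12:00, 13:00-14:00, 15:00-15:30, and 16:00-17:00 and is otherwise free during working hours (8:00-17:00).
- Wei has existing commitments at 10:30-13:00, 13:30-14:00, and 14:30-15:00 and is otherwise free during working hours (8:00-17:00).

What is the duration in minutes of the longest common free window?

Eitan free within 08:00–17:00: 09:00–10:30, 11:00–12:00, 13:30–14:00, 15:30–16:30.
Yusuf free within 08:00–17:00: 09:00–10:00, 12:00–13:00, 14:00–15:00, 15:30–16:00.
Wei free within 08:00–17:00: 08:00–10:30, 13:00–13:30, 14:00–14:30, 15:00–17:00.
Eitan ∩ Keiko: 09:00–10:30, 11:00–12:00, 13:30–14:00, 15:30–16:00.
Eitan ∩ Keiko ∩ Yusuf: 09:00–10:00, 15:30–16:00.
Eitan ∩ Keiko ∩ Yusuf ∩ Wei: 09:00–10:00, 15:30–16:00.
Common window lengths: 60, 30 min; longest is 60.

60 minutes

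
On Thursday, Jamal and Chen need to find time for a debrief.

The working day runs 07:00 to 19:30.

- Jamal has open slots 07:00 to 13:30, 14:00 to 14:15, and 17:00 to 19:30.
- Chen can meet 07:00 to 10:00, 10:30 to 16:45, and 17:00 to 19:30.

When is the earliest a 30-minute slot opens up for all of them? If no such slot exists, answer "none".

Jamal ∩ Chen: 07:00–10:00, 10:30–13:30, 14:00–14:15, 17:00–19:30.
Windows ≥ 30 min: 07:00–10:00, 10:30–13:30, 17:00–19:30.
Earliest such window starts at 07:00.

07:00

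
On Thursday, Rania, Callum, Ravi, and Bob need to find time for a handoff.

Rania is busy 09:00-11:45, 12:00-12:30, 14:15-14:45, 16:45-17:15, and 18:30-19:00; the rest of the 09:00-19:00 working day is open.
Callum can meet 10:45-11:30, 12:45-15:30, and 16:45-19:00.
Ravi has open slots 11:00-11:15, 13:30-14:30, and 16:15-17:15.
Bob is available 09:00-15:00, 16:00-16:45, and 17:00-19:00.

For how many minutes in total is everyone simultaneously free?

Rania free within 09:00–19:00: 11:45–12:00, 12:30–14:15, 14:45–16:45, 17:15–18:30.
Rania ∩ Callum: 12:45–14:15, 14:45–15:30, 17:15–18:30.
Rania ∩ Callum ∩ Ravi: 13:30–14:15.
Rania ∩ Callum ∩ Ravi ∩ Bob: 13:30–14:15.
Total common minutes: 45.

45 minutes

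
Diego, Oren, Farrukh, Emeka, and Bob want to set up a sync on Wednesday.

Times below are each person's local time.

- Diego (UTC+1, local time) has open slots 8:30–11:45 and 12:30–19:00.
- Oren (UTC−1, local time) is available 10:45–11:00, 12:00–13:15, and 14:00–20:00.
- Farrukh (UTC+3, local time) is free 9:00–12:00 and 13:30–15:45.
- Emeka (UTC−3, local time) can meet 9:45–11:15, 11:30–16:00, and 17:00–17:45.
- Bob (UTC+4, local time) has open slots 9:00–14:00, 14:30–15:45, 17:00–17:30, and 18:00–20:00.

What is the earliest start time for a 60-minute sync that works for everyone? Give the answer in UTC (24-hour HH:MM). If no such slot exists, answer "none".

Diego → UTC: 07:30–10:45, 11:30–18:00.
Oren → UTC: 11:45–12:00, 13:00–14:15, 15:00–21:00.
Farrukh → UTC: 06:00–09:00, 10:30–12:45.
Emeka → UTC: 12:45–14:15, 14:30–19:00, 20:00–20:45.
Bob → UTC: 05:00–10:00, 10:30–11:45, 13:00–13:30, 14:00–16:00.
Diego ∩ Oren: 11:45–12:00, 13:00–14:15, 15:00–18:00.
Diego ∩ Oren ∩ Farrukh: 11:45–12:00.
Diego ∩ Oren ∩ Farrukh ∩ Emeka: (none).
Diego ∩ Oren ∩ Farrukh ∩ Emeka ∩ Bob: (none).
Windows ≥ 60 min: (none).

none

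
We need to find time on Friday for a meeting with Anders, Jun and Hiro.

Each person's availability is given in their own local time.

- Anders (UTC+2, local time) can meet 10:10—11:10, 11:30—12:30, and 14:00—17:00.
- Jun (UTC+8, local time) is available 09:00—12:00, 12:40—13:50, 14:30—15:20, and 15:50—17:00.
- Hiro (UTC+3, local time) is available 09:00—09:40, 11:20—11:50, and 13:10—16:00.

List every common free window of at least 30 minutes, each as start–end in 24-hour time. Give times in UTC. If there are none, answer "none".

08:20–08:50

Anders → UTC: 08:10–09:10, 09:30–10:30, 12:00–15:00.
Jun → UTC: 01:00–04:00, 04:40–05:50, 06:30–07:20, 07:50–09:00.
Hiro → UTC: 06:00–06:40, 08:20–08:50, 10:10–13:00.
Anders ∩ Jun: 08:10–09:00.
Anders ∩ Jun ∩ Hiro: 08:20–08:50.
Windows ≥ 30 min: 08:20–08:50.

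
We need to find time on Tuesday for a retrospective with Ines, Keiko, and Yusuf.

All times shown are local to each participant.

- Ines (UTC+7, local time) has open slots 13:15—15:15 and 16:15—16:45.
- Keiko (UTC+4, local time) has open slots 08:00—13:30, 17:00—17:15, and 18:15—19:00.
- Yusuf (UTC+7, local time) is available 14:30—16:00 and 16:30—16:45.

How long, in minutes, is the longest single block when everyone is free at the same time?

Ines → UTC: 06:15–08:15, 09:15–09:45.
Keiko → UTC: 04:00–09:30, 13:00–13:15, 14:15–15:00.
Yusuf → UTC: 07:30–09:00, 09:30–09:45.
Ines ∩ Keiko: 06:15–08:15, 09:15–09:30.
Ines ∩ Keiko ∩ Yusuf: 07:30–08:15.
Single common window of 45 minutes.

45 minutes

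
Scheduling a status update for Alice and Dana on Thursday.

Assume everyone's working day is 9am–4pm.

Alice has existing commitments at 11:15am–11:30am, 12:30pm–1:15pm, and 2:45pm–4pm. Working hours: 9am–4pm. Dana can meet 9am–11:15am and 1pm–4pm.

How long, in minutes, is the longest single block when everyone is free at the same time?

135 minutes

Alice free within 09:00–16:00: 09:00–11:15, 11:30–12:30, 13:15–14:45.
Alice ∩ Dana: 09:00–11:15, 13:15–14:45.
Common window lengths: 135, 90 min; longest is 135.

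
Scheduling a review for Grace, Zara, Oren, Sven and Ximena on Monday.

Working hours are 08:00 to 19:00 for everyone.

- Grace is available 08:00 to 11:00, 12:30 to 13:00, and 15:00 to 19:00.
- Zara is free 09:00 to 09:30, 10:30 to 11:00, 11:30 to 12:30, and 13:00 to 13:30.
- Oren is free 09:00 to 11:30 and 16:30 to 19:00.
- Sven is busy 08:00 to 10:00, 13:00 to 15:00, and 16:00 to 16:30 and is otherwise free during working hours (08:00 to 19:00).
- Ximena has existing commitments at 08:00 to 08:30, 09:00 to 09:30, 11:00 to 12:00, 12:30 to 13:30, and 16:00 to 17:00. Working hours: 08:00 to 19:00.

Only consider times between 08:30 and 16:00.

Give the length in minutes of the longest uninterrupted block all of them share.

Sven free within 08:00–19:00: 10:00–13:00, 15:00–16:00, 16:30–19:00.
Ximena free within 08:00–19:00: 08:30–09:00, 09:30–11:00, 12:00–12:30, 13:30–16:00, 17:00–19:00.
Grace ∩ Zara: 09:00–09:30, 10:30–11:00.
Grace ∩ Zara ∩ Oren: 09:00–09:30, 10:30–11:00.
Grace ∩ Zara ∩ Oren ∩ Sven: 10:30–11:00.
Grace ∩ Zara ∩ Oren ∩ Sven ∩ Ximena: 10:30–11:00.
Restricted to 08:30–16:00: 10:30–11:00.
Single common window of 30 minutes.

30 minutes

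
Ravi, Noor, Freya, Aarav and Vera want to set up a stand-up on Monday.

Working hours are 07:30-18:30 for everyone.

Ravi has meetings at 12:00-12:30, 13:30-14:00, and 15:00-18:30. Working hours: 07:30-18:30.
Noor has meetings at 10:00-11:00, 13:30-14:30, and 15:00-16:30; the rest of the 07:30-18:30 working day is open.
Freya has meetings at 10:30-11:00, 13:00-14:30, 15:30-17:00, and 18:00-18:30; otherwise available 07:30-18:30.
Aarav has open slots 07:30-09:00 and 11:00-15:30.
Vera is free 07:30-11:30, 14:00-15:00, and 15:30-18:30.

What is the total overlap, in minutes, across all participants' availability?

150 minutes

Ravi free within 07:30–18:30: 07:30–12:00, 12:30–13:30, 14:00–15:00.
Noor free within 07:30–18:30: 07:30–10:00, 11:00–13:30, 14:30–15:00, 16:30–18:30.
Freya free within 07:30–18:30: 07:30–10:30, 11:00–13:00, 14:30–15:30, 17:00–18:00.
Ravi ∩ Noor: 07:30–10:00, 11:00–12:00, 12:30–13:30, 14:30–15:00.
Ravi ∩ Noor ∩ Freya: 07:30–10:00, 11:00–12:00, 12:30–13:00, 14:30–15:00.
Ravi ∩ Noor ∩ Freya ∩ Aarav: 07:30–09:00, 11:00–12:00, 12:30–13:00, 14:30–15:00.
Ravi ∩ Noor ∩ Freya ∩ Aarav ∩ Vera: 07:30–09:00, 11:00–11:30, 14:30–15:00.
Total common minutes: 90 + 30 + 30 = 150.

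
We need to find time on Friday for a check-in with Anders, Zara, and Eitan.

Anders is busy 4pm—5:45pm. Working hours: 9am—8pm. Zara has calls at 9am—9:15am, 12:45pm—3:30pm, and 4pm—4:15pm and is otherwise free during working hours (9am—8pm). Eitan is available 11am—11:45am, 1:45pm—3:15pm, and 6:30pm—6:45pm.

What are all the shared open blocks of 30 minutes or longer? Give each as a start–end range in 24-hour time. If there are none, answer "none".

11:00–11:45

Anders free within 09:00–20:00: 09:00–16:00, 17:45–20:00.
Zara free within 09:00–20:00: 09:15–12:45, 15:30–16:00, 16:15–20:00.
Anders ∩ Zara: 09:15–12:45, 15:30–16:00, 17:45–20:00.
Anders ∩ Zara ∩ Eitan: 11:00–11:45, 18:30–18:45.
Windows ≥ 30 min: 11:00–11:45.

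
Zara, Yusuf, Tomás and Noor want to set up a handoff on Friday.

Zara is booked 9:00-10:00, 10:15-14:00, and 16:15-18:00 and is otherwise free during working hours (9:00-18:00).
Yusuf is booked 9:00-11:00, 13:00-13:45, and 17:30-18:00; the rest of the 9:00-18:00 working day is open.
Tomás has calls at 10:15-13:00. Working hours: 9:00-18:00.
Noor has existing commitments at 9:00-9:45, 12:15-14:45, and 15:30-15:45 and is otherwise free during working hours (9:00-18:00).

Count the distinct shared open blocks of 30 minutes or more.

Zara free within 09:00–18:00: 10:00–10:15, 14:00–16:15.
Yusuf free within 09:00–18:00: 11:00–13:00, 13:45–17:30.
Tomás free within 09:00–18:00: 09:00–10:15, 13:00–18:00.
Noor free within 09:00–18:00: 09:45–12:15, 14:45–15:30, 15:45–18:00.
Zara ∩ Yusuf: 14:00–16:15.
Zara ∩ Yusuf ∩ Tomás: 14:00–16:15.
Zara ∩ Yusuf ∩ Tomás ∩ Noor: 14:45–15:30, 15:45–16:15.
Windows ≥ 30 min: 14:45–15:30, 15:45–16:15.
That's 2 windows.

2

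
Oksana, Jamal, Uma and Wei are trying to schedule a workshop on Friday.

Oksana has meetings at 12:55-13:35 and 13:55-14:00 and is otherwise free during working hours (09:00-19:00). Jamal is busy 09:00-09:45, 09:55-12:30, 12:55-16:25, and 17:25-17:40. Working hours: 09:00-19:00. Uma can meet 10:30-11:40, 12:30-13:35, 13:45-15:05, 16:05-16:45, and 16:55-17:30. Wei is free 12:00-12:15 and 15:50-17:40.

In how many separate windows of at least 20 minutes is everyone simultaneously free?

Oksana free within 09:00–19:00: 09:00–12:55, 13:35–13:55, 14:00–19:00.
Jamal free within 09:00–19:00: 09:45–09:55, 12:30–12:55, 16:25–17:25, 17:40–19:00.
Oksana ∩ Jamal: 09:45–09:55, 12:30–12:55, 16:25–17:25, 17:40–19:00.
Oksana ∩ Jamal ∩ Uma: 12:30–12:55, 16:25–16:45, 16:55–17:25.
Oksana ∩ Jamal ∩ Uma ∩ Wei: 16:25–16:45, 16:55–17:25.
Windows ≥ 20 min: 16:25–16:45, 16:55–17:25.
That's 2 windows.

2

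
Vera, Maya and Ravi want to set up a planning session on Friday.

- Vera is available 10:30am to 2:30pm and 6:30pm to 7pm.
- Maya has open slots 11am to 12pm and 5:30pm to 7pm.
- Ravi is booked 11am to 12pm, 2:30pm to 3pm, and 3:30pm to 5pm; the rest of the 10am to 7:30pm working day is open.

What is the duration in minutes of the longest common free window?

30 minutes

Ravi free within 10:00–19:30: 10:00–11:00, 12:00–14:30, 15:00–15:30, 17:00–19:30.
Vera ∩ Maya: 11:00–12:00, 18:30–19:00.
Vera ∩ Maya ∩ Ravi: 18:30–19:00.
Single common window of 30 minutes.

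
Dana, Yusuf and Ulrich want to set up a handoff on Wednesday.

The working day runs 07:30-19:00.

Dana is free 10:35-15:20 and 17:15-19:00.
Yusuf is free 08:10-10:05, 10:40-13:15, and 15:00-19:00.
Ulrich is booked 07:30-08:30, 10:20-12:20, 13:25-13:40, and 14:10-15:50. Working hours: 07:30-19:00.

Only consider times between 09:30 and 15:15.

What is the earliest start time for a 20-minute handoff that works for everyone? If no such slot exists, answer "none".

12:20

Ulrich free within 07:30–19:00: 08:30–10:20, 12:20–13:25, 13:40–14:10, 15:50–19:00.
Dana ∩ Yusuf: 10:40–13:15, 15:00–15:20, 17:15–19:00.
Dana ∩ Yusuf ∩ Ulrich: 12:20–13:15, 17:15–19:00.
Restricted to 09:30–15:15: 12:20–13:15.
Windows ≥ 20 min: 12:20–13:15.
Earliest such window starts at 12:20.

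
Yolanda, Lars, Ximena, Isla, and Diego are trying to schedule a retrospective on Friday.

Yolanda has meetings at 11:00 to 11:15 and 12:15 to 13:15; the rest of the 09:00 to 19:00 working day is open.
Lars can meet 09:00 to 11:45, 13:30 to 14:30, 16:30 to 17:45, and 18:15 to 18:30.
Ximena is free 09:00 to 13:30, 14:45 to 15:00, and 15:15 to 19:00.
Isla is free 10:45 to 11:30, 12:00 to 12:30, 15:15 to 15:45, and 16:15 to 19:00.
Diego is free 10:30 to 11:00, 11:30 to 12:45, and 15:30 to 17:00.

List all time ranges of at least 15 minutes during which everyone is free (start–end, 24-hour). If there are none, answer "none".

Yolanda free within 09:00–19:00: 09:00–11:00, 11:15–12:15, 13:15–19:00.
Yolanda ∩ Lars: 09:00–11:00, 11:15–11:45, 13:30–14:30, 16:30–17:45, 18:15–18:30.
Yolanda ∩ Lars ∩ Ximena: 09:00–11:00, 11:15–11:45, 16:30–17:45, 18:15–18:30.
Yolanda ∩ Lars ∩ Ximena ∩ Isla: 10:45–11:00, 11:15–11:30, 16:30–17:45, 18:15–18:30.
Yolanda ∩ Lars ∩ Ximena ∩ Isla ∩ Diego: 10:45–11:00, 16:30–17:00.
Windows ≥ 15 min: 10:45–11:00, 16:30–17:00.

10:45–11:00, 16:30–17:00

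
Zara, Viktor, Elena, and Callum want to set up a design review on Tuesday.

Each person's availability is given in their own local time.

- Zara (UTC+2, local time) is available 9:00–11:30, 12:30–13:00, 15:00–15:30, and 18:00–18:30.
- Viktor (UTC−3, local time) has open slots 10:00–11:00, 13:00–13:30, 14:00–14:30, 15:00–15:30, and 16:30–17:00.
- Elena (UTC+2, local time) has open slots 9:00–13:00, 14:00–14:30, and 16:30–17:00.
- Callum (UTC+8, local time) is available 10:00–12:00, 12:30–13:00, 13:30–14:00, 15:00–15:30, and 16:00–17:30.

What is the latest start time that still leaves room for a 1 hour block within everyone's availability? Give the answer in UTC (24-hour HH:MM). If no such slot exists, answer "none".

Zara → UTC: 07:00–09:30, 10:30–11:00, 13:00–13:30, 16:00–16:30.
Viktor → UTC: 13:00–14:00, 16:00–16:30, 17:00–17:30, 18:00–18:30, 19:30–20:00.
Elena → UTC: 07:00–11:00, 12:00–12:30, 14:30–15:00.
Callum → UTC: 02:00–04:00, 04:30–05:00, 05:30–06:00, 07:00–07:30, 08:00–09:30.
Zara ∩ Viktor: 13:00–13:30, 16:00–16:30.
Zara ∩ Viktor ∩ Elena: (none).
Zara ∩ Viktor ∩ Elena ∩ Callum: (none).
Windows ≥ 60 min: (none).

none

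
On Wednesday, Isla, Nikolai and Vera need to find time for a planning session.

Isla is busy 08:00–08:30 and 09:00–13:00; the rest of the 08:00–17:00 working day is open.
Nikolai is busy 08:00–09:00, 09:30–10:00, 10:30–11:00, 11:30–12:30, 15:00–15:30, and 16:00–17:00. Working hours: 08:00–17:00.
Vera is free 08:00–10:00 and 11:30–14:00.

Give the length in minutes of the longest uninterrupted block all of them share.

60 minutes

Isla free within 08:00–17:00: 08:30–09:00, 13:00–17:00.
Nikolai free within 08:00–17:00: 09:00–09:30, 10:00–10:30, 11:00–11:30, 12:30–15:00, 15:30–16:00.
Isla ∩ Nikolai: 13:00–15:00, 15:30–16:00.
Isla ∩ Nikolai ∩ Vera: 13:00–14:00.
Single common window of 60 minutes.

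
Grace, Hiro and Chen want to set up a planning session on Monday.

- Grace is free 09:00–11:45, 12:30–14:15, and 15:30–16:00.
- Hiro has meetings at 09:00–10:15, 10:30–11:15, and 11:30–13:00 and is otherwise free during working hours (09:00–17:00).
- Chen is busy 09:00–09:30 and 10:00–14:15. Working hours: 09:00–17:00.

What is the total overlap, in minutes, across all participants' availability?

Hiro free within 09:00–17:00: 10:15–10:30, 11:15–11:30, 13:00–17:00.
Chen free within 09:00–17:00: 09:30–10:00, 14:15–17:00.
Grace ∩ Hiro: 10:15–10:30, 11:15–11:30, 13:00–14:15, 15:30–16:00.
Grace ∩ Hiro ∩ Chen: 15:30–16:00.
Total common minutes: 30.

30 minutes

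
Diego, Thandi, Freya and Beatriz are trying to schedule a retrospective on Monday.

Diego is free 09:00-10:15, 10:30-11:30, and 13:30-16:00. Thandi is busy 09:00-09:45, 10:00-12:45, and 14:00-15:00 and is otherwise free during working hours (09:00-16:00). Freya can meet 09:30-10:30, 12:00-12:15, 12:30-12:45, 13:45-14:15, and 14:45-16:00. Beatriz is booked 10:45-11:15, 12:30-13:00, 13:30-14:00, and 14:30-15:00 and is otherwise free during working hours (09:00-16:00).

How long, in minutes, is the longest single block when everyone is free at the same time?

60 minutes

Thandi free within 09:00–16:00: 09:45–10:00, 12:45–14:00, 15:00–16:00.
Beatriz free within 09:00–16:00: 09:00–10:45, 11:15–12:30, 13:00–13:30, 14:00–14:30, 15:00–16:00.
Diego ∩ Thandi: 09:45–10:00, 13:30–14:00, 15:00–16:00.
Diego ∩ Thandi ∩ Freya: 09:45–10:00, 13:45–14:00, 15:00–16:00.
Diego ∩ Thandi ∩ Freya ∩ Beatriz: 09:45–10:00, 15:00–16:00.
Common window lengths: 15, 60 min; longest is 60.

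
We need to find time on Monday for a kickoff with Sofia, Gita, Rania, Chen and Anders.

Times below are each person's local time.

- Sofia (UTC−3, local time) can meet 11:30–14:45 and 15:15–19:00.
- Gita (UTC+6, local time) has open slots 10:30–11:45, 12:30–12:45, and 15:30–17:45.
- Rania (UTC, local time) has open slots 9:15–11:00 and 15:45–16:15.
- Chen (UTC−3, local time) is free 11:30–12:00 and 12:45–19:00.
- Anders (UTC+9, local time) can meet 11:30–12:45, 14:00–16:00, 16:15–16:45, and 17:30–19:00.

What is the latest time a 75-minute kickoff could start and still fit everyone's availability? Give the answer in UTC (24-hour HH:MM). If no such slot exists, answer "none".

Sofia → UTC: 14:30–17:45, 18:15–22:00.
Gita → UTC: 04:30–05:45, 06:30–06:45, 09:30–11:45.
Rania → UTC: 09:15–11:00, 15:45–16:15.
Chen → UTC: 14:30–15:00, 15:45–22:00.
Anders → UTC: 02:30–03:45, 05:00–07:00, 07:15–07:45, 08:30–10:00.
Sofia ∩ Gita: (none).
Sofia ∩ Gita ∩ Rania: (none).
Sofia ∩ Gita ∩ Rania ∩ Chen: (none).
Sofia ∩ Gita ∩ Rania ∩ Chen ∩ Anders: (none).
Windows ≥ 75 min: (none).

none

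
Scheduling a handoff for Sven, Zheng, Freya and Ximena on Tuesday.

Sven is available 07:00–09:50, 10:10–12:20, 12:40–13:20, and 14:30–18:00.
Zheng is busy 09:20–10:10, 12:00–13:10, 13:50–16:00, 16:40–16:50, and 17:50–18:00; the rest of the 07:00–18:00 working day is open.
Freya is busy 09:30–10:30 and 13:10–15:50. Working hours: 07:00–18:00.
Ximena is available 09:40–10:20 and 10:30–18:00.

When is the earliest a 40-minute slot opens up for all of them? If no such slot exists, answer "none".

10:30

Zheng free within 07:00–18:00: 07:00–09:20, 10:10–12:00, 13:10–13:50, 16:00–16:40, 16:50–17:50.
Freya free within 07:00–18:00: 07:00–09:30, 10:30–13:10, 15:50–18:00.
Sven ∩ Zheng: 07:00–09:20, 10:10–12:00, 13:10–13:20, 16:00–16:40, 16:50–17:50.
Sven ∩ Zheng ∩ Freya: 07:00–09:20, 10:30–12:00, 16:00–16:40, 16:50–17:50.
Sven ∩ Zheng ∩ Freya ∩ Ximena: 10:30–12:00, 16:00–16:40, 16:50–17:50.
Windows ≥ 40 min: 10:30–12:00, 16:00–16:40, 16:50–17:50.
Earliest such window starts at 10:30.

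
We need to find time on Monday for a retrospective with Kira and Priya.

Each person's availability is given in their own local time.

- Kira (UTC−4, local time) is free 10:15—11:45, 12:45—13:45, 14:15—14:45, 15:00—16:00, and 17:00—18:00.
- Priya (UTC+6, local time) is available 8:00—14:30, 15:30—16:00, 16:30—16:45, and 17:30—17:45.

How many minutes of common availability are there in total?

0 minutes

Kira → UTC: 14:15–15:45, 16:45–17:45, 18:15–18:45, 19:00–20:00, 21:00–22:00.
Priya → UTC: 02:00–08:30, 09:30–10:00, 10:30–10:45, 11:30–11:45.
Kira ∩ Priya: (none).
Total common minutes: 0.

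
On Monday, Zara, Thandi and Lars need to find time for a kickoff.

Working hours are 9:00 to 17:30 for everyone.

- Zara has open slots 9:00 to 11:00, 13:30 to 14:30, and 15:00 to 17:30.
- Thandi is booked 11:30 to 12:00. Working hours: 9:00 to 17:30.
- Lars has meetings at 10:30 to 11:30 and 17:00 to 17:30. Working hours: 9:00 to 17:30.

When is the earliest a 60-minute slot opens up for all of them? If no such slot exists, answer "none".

Thandi free within 09:00–17:30: 09:00–11:30, 12:00–17:30.
Lars free within 09:00–17:30: 09:00–10:30, 11:30–17:00.
Zara ∩ Thandi: 09:00–11:00, 13:30–14:30, 15:00–17:30.
Zara ∩ Thandi ∩ Lars: 09:00–10:30, 13:30–14:30, 15:00–17:00.
Windows ≥ 60 min: 09:00–10:30, 13:30–14:30, 15:00–17:00.
Earliest such window starts at 09:00.

09:00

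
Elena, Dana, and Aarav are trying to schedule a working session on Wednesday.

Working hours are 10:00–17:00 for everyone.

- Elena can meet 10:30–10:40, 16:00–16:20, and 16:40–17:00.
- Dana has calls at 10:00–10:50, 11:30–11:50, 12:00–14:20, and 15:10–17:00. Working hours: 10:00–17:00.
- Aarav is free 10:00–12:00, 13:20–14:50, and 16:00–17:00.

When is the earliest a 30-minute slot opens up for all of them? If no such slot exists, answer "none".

none

Dana free within 10:00–17:00: 10:50–11:30, 11:50–12:00, 14:20–15:10.
Elena ∩ Dana: (none).
Elena ∩ Dana ∩ Aarav: (none).
Windows ≥ 30 min: (none).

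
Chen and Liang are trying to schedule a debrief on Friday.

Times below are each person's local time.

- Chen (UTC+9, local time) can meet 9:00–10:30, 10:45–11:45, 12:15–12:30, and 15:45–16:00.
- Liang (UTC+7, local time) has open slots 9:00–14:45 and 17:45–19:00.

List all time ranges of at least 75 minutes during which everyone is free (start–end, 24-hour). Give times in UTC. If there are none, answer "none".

none

Chen → UTC: 00:00–01:30, 01:45–02:45, 03:15–03:30, 06:45–07:00.
Liang → UTC: 02:00–07:45, 10:45–12:00.
Chen ∩ Liang: 02:00–02:45, 03:15–03:30, 06:45–07:00.
Windows ≥ 75 min: (none).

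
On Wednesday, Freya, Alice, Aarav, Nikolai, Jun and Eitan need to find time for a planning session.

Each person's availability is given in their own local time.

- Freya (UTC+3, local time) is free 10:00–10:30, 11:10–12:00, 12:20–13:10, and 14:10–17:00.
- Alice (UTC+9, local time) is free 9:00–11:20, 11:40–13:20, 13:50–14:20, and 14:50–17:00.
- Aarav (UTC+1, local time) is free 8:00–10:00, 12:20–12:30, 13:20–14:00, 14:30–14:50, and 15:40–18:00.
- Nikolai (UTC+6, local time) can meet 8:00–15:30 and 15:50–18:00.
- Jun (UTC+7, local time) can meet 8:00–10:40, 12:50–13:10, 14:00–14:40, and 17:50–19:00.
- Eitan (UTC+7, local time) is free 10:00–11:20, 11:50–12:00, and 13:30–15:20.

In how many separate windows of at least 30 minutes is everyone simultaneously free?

1

Freya → UTC: 07:00–07:30, 08:10–09:00, 09:20–10:10, 11:10–14:00.
Alice → UTC: 00:00–02:20, 02:40–04:20, 04:50–05:20, 05:50–08:00.
Aarav → UTC: 07:00–09:00, 11:20–11:30, 12:20–13:00, 13:30–13:50, 14:40–17:00.
Nikolai → UTC: 02:00–09:30, 09:50–12:00.
Jun → UTC: 01:00–03:40, 05:50–06:10, 07:00–07:40, 10:50–12:00.
Eitan → UTC: 03:00–04:20, 04:50–05:00, 06:30–08:20.
Freya ∩ Alice: 07:00–07:30.
Freya ∩ Alice ∩ Aarav: 07:00–07:30.
Freya ∩ Alice ∩ Aarav ∩ Nikolai: 07:00–07:30.
Freya ∩ Alice ∩ Aarav ∩ Nikolai ∩ Jun: 07:00–07:30.
Freya ∩ Alice ∩ Aarav ∩ Nikolai ∩ Jun ∩ Eitan: 07:00–07:30.
Windows ≥ 30 min: 07:00–07:30.
That's 1 window.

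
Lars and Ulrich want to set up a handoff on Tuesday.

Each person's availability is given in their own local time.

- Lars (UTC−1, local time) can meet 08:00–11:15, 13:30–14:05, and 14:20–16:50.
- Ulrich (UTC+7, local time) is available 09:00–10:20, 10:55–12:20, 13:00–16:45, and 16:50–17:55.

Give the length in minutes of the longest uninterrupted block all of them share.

65 minutes

Lars → UTC: 09:00–12:15, 14:30–15:05, 15:20–17:50.
Ulrich → UTC: 02:00–03:20, 03:55–05:20, 06:00–09:45, 09:50–10:55.
Lars ∩ Ulrich: 09:00–09:45, 09:50–10:55.
Common window lengths: 45, 65 min; longest is 65.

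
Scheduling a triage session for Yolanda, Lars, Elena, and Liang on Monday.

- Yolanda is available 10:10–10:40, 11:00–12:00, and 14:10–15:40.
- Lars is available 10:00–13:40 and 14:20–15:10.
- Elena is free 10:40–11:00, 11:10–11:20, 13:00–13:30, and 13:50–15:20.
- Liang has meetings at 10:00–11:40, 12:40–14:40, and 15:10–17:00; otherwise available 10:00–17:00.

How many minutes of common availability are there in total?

30 minutes

Liang free within 10:00–17:00: 11:40–12:40, 14:40–15:10.
Yolanda ∩ Lars: 10:10–10:40, 11:00–12:00, 14:20–15:10.
Yolanda ∩ Lars ∩ Elena: 11:10–11:20, 14:20–15:10.
Yolanda ∩ Lars ∩ Elena ∩ Liang: 14:40–15:10.
Total common minutes: 30.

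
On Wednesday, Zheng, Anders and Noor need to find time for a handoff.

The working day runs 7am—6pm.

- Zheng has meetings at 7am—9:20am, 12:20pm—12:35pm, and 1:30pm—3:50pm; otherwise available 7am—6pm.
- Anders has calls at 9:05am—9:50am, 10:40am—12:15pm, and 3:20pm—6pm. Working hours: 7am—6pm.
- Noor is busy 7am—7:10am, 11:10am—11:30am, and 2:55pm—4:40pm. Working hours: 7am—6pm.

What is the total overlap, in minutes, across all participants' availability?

110 minutes

Zheng free within 07:00–18:00: 09:20–12:20, 12:35–13:30, 15:50–18:00.
Anders free within 07:00–18:00: 07:00–09:05, 09:50–10:40, 12:15–15:20.
Noor free within 07:00–18:00: 07:10–11:10, 11:30–14:55, 16:40–18:00.
Zheng ∩ Anders: 09:50–10:40, 12:15–12:20, 12:35–13:30.
Zheng ∩ Anders ∩ Noor: 09:50–10:40, 12:15–12:20, 12:35–13:30.
Total common minutes: 50 + 5 + 55 = 110.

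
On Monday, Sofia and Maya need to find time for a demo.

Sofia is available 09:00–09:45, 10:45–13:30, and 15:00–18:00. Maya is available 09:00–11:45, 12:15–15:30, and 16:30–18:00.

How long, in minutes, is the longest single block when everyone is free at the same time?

90 minutes

Sofia ∩ Maya: 09:00–09:45, 10:45–11:45, 12:15–13:30, 15:00–15:30, 16:30–18:00.
Common window lengths: 45, 60, 75, 30, 90 min; longest is 90.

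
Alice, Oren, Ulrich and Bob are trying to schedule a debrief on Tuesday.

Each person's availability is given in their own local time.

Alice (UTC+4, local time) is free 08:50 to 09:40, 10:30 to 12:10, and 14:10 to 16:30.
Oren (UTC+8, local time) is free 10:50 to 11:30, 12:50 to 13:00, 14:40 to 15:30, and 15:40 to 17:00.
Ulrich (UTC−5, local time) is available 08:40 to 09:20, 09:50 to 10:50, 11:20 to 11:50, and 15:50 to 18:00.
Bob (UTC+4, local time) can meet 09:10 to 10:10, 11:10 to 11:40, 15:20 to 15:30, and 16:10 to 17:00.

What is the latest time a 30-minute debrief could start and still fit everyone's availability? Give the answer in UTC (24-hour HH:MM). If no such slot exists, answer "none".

Alice → UTC: 04:50–05:40, 06:30–08:10, 10:10–12:30.
Oren → UTC: 02:50–03:30, 04:50–05:00, 06:40–07:30, 07:40–09:00.
Ulrich → UTC: 13:40–14:20, 14:50–15:50, 16:20–16:50, 20:50–23:00.
Bob → UTC: 05:10–06:10, 07:10–07:40, 11:20–11:30, 12:10–13:00.
Alice ∩ Oren: 04:50–05:00, 06:40–07:30, 07:40–08:10.
Alice ∩ Oren ∩ Ulrich: (none).
Alice ∩ Oren ∩ Ulrich ∩ Bob: (none).
Windows ≥ 30 min: (none).

none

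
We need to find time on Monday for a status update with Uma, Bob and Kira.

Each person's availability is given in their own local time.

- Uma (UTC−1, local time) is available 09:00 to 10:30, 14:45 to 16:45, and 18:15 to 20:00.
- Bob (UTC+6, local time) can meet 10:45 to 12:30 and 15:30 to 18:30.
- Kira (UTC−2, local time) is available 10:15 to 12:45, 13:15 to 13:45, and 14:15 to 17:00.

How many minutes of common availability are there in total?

Uma → UTC: 10:00–11:30, 15:45–17:45, 19:15–21:00.
Bob → UTC: 04:45–06:30, 09:30–12:30.
Kira → UTC: 12:15–14:45, 15:15–15:45, 16:15–19:00.
Uma ∩ Bob: 10:00–11:30.
Uma ∩ Bob ∩ Kira: (none).
Total common minutes: 0.

0 minutes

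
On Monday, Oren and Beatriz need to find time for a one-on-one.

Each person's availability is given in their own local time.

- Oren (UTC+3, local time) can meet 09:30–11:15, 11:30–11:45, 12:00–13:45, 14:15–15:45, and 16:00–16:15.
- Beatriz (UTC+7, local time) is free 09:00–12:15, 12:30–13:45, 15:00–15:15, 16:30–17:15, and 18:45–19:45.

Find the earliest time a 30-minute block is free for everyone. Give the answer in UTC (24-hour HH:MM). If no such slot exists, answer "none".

Oren → UTC: 06:30–08:15, 08:30–08:45, 09:00–10:45, 11:15–12:45, 13:00–13:15.
Beatriz → UTC: 02:00–05:15, 05:30–06:45, 08:00–08:15, 09:30–10:15, 11:45–12:45.
Oren ∩ Beatriz: 06:30–06:45, 08:00–08:15, 09:30–10:15, 11:45–12:45.
Windows ≥ 30 min: 09:30–10:15, 11:45–12:45.
Earliest such window starts at 09:30.

09:30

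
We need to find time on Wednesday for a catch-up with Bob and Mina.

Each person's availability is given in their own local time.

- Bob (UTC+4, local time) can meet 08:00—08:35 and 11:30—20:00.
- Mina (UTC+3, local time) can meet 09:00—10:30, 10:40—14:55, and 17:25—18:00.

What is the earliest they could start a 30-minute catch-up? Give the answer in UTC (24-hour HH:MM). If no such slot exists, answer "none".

Bob → UTC: 04:00–04:35, 07:30–16:00.
Mina → UTC: 06:00–07:30, 07:40–11:55, 14:25–15:00.
Bob ∩ Mina: 07:40–11:55, 14:25–15:00.
Windows ≥ 30 min: 07:40–11:55, 14:25–15:00.
Earliest such window starts at 07:40.

07:40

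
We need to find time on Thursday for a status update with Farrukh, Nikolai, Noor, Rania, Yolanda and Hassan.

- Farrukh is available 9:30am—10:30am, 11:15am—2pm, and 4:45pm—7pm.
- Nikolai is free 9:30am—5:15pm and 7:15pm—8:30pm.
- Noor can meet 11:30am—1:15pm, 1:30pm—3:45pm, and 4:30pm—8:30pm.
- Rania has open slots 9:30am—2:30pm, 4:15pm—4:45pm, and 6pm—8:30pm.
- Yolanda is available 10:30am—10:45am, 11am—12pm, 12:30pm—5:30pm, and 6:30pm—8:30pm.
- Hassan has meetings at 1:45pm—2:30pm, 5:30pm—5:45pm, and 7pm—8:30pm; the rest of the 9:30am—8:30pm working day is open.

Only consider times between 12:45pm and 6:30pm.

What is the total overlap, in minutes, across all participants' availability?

45 minutes

Hassan free within 09:30–20:30: 09:30–13:45, 14:30–17:30, 17:45–19:00.
Farrukh ∩ Nikolai: 09:30–10:30, 11:15–14:00, 16:45–17:15.
Farrukh ∩ Nikolai ∩ Noor: 11:30–13:15, 13:30–14:00, 16:45–17:15.
Farrukh ∩ Nikolai ∩ Noor ∩ Rania: 11:30–13:15, 13:30–14:00.
Farrukh ∩ Nikolai ∩ Noor ∩ Rania ∩ Yolanda: 11:30–12:00, 12:30–13:15, 13:30–14:00.
Farrukh ∩ Nikolai ∩ Noor ∩ Rania ∩ Yolanda ∩ Hassan: 11:30–12:00, 12:30–13:15, 13:30–13:45.
Restricted to 12:45–18:30: 12:45–13:15, 13:30–13:45.
Total common minutes: 30 + 15 = 45.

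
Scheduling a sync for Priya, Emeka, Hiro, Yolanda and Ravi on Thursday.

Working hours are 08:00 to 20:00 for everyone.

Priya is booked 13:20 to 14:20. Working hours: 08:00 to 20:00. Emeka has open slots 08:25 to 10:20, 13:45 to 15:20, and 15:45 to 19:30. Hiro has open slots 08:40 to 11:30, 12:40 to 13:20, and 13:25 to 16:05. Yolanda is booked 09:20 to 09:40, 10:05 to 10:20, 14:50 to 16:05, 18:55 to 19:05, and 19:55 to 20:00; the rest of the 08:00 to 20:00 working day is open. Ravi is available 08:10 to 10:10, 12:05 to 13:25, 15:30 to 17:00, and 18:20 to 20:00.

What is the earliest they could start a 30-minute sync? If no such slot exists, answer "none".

08:40

Priya free within 08:00–20:00: 08:00–13:20, 14:20–20:00.
Yolanda free within 08:00–20:00: 08:00–09:20, 09:40–10:05, 10:20–14:50, 16:05–18:55, 19:05–19:55.
Priya ∩ Emeka: 08:25–10:20, 14:20–15:20, 15:45–19:30.
Priya ∩ Emeka ∩ Hiro: 08:40–10:20, 14:20–15:20, 15:45–16:05.
Priya ∩ Emeka ∩ Hiro ∩ Yolanda: 08:40–09:20, 09:40–10:05, 14:20–14:50.
Priya ∩ Emeka ∩ Hiro ∩ Yolanda ∩ Ravi: 08:40–09:20, 09:40–10:05.
Windows ≥ 30 min: 08:40–09:20.
Earliest such window starts at 08:40.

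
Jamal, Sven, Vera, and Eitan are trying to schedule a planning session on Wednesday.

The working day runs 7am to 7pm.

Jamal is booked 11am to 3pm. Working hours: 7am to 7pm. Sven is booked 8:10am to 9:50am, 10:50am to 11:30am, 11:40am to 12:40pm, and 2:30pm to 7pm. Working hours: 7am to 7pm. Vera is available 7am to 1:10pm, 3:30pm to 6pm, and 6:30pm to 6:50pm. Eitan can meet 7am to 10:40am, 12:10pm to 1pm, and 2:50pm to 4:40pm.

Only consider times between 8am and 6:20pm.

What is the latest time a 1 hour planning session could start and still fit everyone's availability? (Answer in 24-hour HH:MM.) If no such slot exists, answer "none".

none

Jamal free within 07:00–19:00: 07:00–11:00, 15:00–19:00.
Sven free within 07:00–19:00: 07:00–08:10, 09:50–10:50, 11:30–11:40, 12:40–14:30.
Jamal ∩ Sven: 07:00–08:10, 09:50–10:50.
Jamal ∩ Sven ∩ Vera: 07:00–08:10, 09:50–10:50.
Jamal ∩ Sven ∩ Vera ∩ Eitan: 07:00–08:10, 09:50–10:40.
Restricted to 08:00–18:20: 08:00–08:10, 09:50–10:40.
Windows ≥ 60 min: (none).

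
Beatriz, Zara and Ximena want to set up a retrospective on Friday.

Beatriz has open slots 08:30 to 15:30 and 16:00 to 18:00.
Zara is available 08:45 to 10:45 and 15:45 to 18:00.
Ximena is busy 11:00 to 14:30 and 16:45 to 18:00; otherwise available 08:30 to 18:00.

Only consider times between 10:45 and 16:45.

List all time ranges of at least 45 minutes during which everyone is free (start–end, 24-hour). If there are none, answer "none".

16:00–16:45

Ximena free within 08:30–18:00: 08:30–11:00, 14:30–16:45.
Beatriz ∩ Zara: 08:45–10:45, 16:00–18:00.
Beatriz ∩ Zara ∩ Ximena: 08:45–10:45, 16:00–16:45.
Restricted to 10:45–16:45: 16:00–16:45.
Windows ≥ 45 min: 16:00–16:45.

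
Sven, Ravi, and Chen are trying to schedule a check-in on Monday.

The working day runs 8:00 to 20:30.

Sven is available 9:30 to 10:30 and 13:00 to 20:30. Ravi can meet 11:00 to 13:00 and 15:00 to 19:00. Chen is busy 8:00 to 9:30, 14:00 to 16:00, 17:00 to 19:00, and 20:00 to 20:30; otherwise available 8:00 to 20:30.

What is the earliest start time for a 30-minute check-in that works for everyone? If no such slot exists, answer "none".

Chen free within 08:00–20:30: 09:30–14:00, 16:00–17:00, 19:00–20:00.
Sven ∩ Ravi: 15:00–19:00.
Sven ∩ Ravi ∩ Chen: 16:00–17:00.
Windows ≥ 30 min: 16:00–17:00.
Earliest such window starts at 16:00.

16:00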